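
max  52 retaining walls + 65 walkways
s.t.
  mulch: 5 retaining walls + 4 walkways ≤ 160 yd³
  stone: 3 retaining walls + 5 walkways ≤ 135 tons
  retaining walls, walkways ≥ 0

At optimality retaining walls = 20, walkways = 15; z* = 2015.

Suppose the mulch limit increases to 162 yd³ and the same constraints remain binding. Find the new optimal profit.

At the optimum: mulch uses 160 of 160 (binding); stone uses 135 of 135 (binding).
From A_Bᵀ y = c: 5·y_mulch + 3·y_stone = 52; 4·y_mulch + 5·y_stone = 65.
→ y_mulch = 5 and y_stone = 9.
Δz = y_mulch·Δb = 5 × (2) = 10, so new z* = 2015 + 10 = 2025.

2025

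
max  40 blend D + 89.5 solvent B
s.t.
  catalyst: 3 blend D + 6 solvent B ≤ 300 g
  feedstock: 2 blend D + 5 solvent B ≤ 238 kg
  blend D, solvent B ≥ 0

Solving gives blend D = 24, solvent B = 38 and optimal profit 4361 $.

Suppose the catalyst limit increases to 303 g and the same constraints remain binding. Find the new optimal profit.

4382

At the optimum: catalyst uses 300 of 300 (binding); feedstock uses 238 of 238 (binding).
Dual feasibility on the basic columns requires 3·y_catalyst + 2·y_feedstock = 40, 6·y_catalyst + 5·y_feedstock = 89.5.
Solving: y_catalyst = 7, y_feedstock = 9.5.
Δz = y_catalyst·Δb = 7 × (3) = 21, so new z* = 4361 + 21 = 4382.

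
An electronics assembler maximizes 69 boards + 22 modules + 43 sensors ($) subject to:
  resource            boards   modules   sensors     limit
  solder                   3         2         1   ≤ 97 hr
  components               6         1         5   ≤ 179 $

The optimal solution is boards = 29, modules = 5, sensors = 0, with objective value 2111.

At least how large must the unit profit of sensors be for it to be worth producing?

47

Both solder and components are binding at x*.
The binding rows give the dual system: 3·y_solder + 6·y_components = 69 and 2·y_solder + 1·y_components = 22.
This yields shadow prices y_solder = 7, y_components = 8.
sensors enters the basis when its profit ≥ yᵀa₃ = 7·1 + 8·5 = 47.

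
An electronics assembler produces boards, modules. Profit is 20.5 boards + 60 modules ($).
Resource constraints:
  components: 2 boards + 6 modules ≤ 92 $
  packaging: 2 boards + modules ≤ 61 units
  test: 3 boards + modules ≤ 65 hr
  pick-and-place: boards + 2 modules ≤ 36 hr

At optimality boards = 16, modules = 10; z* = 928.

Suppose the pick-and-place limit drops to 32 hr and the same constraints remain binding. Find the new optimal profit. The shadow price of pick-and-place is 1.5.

Δb = -4, so new z* = 928 + (1.5)·(-4) = 928 − 6 = 922.

922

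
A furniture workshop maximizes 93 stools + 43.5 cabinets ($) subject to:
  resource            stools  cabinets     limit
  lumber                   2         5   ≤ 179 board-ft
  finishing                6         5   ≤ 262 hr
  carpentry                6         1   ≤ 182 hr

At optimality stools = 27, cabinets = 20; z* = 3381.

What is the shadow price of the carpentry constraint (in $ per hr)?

At the optimum: lumber uses 154 of 179 (slack = 25); finishing uses 262 of 262 (binding); carpentry uses 182 of 182 (binding).
Slack constraints have shadow price 0 (complementary slackness).
Dual feasibility on the basic columns requires 6·y_finishing + 6·y_carpentry = 93, 5·y_finishing + 1·y_carpentry = 43.5.
→ y_finishing = 7 and y_carpentry = 8.5.
Shadow price of carpentry = 8.5.

8.5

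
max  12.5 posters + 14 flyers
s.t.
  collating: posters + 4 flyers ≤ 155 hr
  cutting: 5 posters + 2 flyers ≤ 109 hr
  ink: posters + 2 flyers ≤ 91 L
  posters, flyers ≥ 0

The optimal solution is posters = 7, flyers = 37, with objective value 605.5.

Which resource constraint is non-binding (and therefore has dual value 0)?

ink

collating: 155/155 (binding)
cutting: 109/109 (binding)
ink: 81/91 (slack 10)
By complementary slackness, a constraint with positive slack has shadow price 0 → ink.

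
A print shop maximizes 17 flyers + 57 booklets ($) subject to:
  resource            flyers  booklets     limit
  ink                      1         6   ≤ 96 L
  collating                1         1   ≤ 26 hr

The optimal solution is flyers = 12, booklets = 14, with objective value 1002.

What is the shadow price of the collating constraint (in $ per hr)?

9

Both ink and collating are binding at x*.
The binding rows give the dual system: 1·y_ink + 1·y_collating = 17 and 6·y_ink + 1·y_collating = 57.
Solving: y_ink = 8, y_collating = 9.
Shadow price of collating = 9.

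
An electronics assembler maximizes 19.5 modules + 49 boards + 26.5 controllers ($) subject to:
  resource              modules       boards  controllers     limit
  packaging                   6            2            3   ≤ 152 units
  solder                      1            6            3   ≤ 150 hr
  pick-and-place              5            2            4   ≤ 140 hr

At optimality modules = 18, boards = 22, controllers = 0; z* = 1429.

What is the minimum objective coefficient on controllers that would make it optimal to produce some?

28.5

At the optimum: packaging uses 152 of 152 (binding); solder uses 150 of 150 (binding); pick-and-place uses 134 of 140 (slack = 6).
Slack constraints have shadow price 0 (complementary slackness).
Dual feasibility on the basic columns requires 6·y_packaging + 1·y_solder = 19.5, 2·y_packaging + 6·y_solder = 49.
This yields shadow prices y_packaging = 2, y_solder = 7.5.
controllers enters the basis when its profit ≥ yᵀa₃ = 2·3 + 7.5·3 = 28.5.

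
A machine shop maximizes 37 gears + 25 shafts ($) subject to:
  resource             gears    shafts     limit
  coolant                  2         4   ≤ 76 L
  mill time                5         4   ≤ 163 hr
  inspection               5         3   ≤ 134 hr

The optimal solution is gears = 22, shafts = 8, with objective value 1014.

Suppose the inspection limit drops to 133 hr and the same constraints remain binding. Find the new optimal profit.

At the optimum: coolant uses 76 of 76 (binding); mill time uses 142 of 163 (slack = 21); inspection uses 134 of 134 (binding).
Since mill time is not tight, its dual is 0.
From A_Bᵀ y = c: 2·y_coolant + 5·y_inspection = 37; 4·y_coolant + 3·y_inspection = 25.
This yields shadow prices y_coolant = 1, y_inspection = 7.
Δz = y_inspection·Δb = 7 × (-1) = -7, so new z* = 1014 − 7 = 1007.

1007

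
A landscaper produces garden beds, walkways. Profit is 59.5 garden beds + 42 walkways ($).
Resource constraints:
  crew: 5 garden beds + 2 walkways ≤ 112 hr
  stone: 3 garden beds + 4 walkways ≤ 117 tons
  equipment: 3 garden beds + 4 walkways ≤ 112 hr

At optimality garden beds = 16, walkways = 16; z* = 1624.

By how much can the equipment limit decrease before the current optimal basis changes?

Binding constraints: crew, equipment. The basis is B = [[5,2],[3,4]] with det 14.
Per unit decrease in equipment, x* moves by d = (0.1429, -0.3571).
The basis stays optimal until walkways reaches 0; allowable decrease = 44.8 hr.

44.8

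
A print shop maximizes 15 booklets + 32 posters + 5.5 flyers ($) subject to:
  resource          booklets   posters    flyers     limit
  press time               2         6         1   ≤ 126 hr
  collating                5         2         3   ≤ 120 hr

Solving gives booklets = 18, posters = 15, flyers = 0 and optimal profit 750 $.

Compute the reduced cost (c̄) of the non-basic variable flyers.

Check each constraint at x*: press time 126/126 (tight); collating 120/120 (tight).
The binding rows give the dual system: 2·y_press time + 5·y_collating = 15 and 6·y_press time + 2·y_collating = 32.
This yields shadow prices y_press time = 5, y_collating = 1.
Reduced cost of flyers: c₃ − yᵀa₃ = 5.5 − (5·1 + 1·3) = 5.5 − 8 = -2.5.

-2.5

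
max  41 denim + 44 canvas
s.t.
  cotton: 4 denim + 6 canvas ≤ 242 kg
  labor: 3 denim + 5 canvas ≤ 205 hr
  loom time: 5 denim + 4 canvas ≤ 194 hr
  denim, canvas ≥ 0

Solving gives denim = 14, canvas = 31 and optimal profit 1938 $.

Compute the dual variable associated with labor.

0

Binding: cotton and loom time. Non-binding: labor (8 unused).
Slack constraints have shadow price 0 (complementary slackness).
The binding rows give the dual system: 4·y_cotton + 5·y_loom time = 41 and 6·y_cotton + 4·y_loom time = 44.
→ y_cotton = 4 and y_loom time = 5.
Shadow price of labor = 0.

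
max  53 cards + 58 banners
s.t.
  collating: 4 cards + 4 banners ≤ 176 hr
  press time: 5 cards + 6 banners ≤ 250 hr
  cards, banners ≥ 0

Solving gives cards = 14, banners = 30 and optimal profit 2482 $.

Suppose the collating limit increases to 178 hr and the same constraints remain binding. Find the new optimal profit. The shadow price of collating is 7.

2496

Δb = 2, so new z* = 2482 + (7)·(2) = 2482 + 14 = 2496.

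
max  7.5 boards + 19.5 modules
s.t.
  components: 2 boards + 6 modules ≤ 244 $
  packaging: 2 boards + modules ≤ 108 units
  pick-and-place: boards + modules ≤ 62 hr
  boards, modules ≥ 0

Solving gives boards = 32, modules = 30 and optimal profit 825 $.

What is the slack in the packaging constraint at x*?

14

packaging used = 2·32 + 1·30 = 94; slack = 108 − 94 = 14.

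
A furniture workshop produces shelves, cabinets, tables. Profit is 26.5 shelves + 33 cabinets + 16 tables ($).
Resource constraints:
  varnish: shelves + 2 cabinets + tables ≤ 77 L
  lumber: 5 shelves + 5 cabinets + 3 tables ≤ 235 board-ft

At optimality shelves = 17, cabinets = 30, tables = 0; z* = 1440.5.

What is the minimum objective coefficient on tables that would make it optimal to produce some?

18.5

At the optimum: varnish uses 77 of 77 (binding); lumber uses 235 of 235 (binding).
Dual feasibility on the basic columns requires 1·y_varnish + 5·y_lumber = 26.5, 2·y_varnish + 5·y_lumber = 33.
Solving: y_varnish = 6.5, y_lumber = 4.
tables enters the basis when its profit ≥ yᵀa₃ = 6.5·1 + 4·3 = 18.5.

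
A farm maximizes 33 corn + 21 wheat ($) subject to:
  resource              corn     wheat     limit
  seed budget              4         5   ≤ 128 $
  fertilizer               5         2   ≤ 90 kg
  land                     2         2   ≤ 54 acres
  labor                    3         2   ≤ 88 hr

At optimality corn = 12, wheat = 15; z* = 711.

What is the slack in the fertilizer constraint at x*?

0

fertilizer used = 5·12 + 2·15 = 90; slack = 90 − 90 = 0.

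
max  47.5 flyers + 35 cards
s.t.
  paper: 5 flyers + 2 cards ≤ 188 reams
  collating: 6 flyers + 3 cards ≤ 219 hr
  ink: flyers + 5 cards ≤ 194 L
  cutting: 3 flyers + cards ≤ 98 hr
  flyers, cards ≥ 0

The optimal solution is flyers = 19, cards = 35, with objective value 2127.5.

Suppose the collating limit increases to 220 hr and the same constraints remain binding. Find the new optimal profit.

Binding: collating and ink. Non-binding: paper (23 unused), cutting (6 unused).
By complementary slackness, y = 0 for the non-binding constraints.
The binding rows give the dual system: 6·y_collating + 1·y_ink = 47.5 and 3·y_collating + 5·y_ink = 35.
→ y_collating = 7.5 and y_ink = 2.5.
Δz = y_collating·Δb = 7.5 × (1) = 7.5, so new z* = 2127.5 + 7.5 = 2135.

2135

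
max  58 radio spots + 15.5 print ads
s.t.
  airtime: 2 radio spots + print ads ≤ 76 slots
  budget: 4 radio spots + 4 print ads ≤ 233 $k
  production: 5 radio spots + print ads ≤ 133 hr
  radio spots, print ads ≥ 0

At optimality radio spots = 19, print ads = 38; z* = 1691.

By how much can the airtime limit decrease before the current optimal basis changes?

22.8

Binding constraints: airtime, production. The basis is B = [[2,1],[5,1]] with det -3.
Per unit decrease in airtime, x* moves by d = (0.3333, -1.6667).
The basis stays optimal until print ads reaches 0; allowable decrease = 22.8 slots.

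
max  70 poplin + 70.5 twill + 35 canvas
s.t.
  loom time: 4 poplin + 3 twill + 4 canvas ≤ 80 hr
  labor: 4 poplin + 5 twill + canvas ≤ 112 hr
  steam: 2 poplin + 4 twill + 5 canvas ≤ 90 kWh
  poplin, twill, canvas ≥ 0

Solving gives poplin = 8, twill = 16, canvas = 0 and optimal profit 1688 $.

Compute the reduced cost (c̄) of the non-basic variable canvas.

At the optimum: loom time uses 80 of 80 (binding); labor uses 112 of 112 (binding); steam uses 80 of 90 (slack = 10).
Slack constraints have shadow price 0 (complementary slackness).
From A_Bᵀ y = c: 4·y_loom time + 4·y_labor = 70; 3·y_loom time + 5·y_labor = 70.5.
Solving: y_loom time = 8.5, y_labor = 9.
Reduced cost of canvas: c₃ − yᵀa₃ = 35 − (8.5·4 + 9·1) = 35 − 43 = -8.

-8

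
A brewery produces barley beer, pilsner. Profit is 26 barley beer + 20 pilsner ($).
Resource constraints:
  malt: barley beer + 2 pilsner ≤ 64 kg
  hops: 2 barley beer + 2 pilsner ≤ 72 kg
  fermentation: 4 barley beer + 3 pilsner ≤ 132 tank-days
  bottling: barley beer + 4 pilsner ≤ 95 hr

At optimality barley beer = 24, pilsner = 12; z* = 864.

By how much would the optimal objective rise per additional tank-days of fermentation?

6

At the optimum: malt uses 48 of 64 (slack = 16); hops uses 72 of 72 (binding); fermentation uses 132 of 132 (binding); bottling uses 72 of 95 (slack = 23).
Since malt, bottling are not tight, their duals are 0.
The binding rows give the dual system: 2·y_hops + 4·y_fermentation = 26 and 2·y_hops + 3·y_fermentation = 20.
Solving: y_hops = 1, y_fermentation = 6.
Shadow price of fermentation = 6.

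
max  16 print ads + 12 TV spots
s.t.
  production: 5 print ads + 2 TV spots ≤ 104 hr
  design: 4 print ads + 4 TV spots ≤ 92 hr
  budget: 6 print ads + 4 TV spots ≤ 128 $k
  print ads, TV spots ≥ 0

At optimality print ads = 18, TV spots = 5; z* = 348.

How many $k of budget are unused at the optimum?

0

budget used = 6·18 + 4·5 = 128; slack = 128 − 128 = 0.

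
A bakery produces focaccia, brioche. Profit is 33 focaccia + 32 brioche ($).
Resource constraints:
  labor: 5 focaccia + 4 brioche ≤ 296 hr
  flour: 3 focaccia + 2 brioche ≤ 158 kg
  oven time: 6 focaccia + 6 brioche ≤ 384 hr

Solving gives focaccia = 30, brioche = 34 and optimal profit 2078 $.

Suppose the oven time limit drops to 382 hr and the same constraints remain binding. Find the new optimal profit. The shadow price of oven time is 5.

2068

Δb = -2, so new z* = 2078 + (5)·(-2) = 2078 − 10 = 2068.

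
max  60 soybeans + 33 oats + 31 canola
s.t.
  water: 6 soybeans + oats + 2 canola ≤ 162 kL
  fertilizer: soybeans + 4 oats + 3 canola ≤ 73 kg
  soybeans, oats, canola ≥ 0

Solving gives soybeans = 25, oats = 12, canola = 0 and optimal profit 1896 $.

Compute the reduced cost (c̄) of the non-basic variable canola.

Check each constraint at x*: water 162/162 (tight); fertilizer 73/73 (tight).
From A_Bᵀ y = c: 6·y_water + 1·y_fertilizer = 60; 1·y_water + 4·y_fertilizer = 33.
This yields shadow prices y_water = 9, y_fertilizer = 6.
Reduced cost of canola: c₃ − yᵀa₃ = 31 − (9·2 + 6·3) = 31 − 36 = -5.

-5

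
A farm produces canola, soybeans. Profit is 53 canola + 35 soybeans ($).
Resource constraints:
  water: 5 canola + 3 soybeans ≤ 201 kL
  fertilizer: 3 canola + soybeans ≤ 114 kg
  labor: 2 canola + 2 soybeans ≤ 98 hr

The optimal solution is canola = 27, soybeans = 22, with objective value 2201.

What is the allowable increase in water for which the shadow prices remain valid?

11

Binding constraints: water, labor. The basis is B = [[5,3],[2,2]] with det 4.
Per unit increase in water, x* moves by d = (0.5, -0.5).
The basis stays optimal until fertilizer becomes binding; allowable increase = 11 kL.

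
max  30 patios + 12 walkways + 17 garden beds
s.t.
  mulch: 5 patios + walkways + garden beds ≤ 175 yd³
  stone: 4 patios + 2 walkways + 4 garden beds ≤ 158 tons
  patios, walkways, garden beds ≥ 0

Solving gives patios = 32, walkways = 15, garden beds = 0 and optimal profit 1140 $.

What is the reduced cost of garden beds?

-5

Check each constraint at x*: mulch 175/175 (tight); stone 158/158 (tight).
The binding rows give the dual system: 5·y_mulch + 4·y_stone = 30 and 1·y_mulch + 2·y_stone = 12.
Solving: y_mulch = 2, y_stone = 5.
Reduced cost of garden beds: c₃ − yᵀa₃ = 17 − (2·1 + 5·4) = 17 − 22 = -5.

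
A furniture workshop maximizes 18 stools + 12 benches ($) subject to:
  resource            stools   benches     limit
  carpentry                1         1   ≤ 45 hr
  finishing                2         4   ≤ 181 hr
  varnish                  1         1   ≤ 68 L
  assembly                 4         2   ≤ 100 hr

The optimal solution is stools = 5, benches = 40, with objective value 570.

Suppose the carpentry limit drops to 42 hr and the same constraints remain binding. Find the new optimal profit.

At the optimum: carpentry uses 45 of 45 (binding); finishing uses 170 of 181 (slack = 11); varnish uses 45 of 68 (slack = 23); assembly uses 100 of 100 (binding).
Slack constraints have shadow price 0 (complementary slackness).
Dual feasibility on the basic columns requires 1·y_carpentry + 4·y_assembly = 18, 1·y_carpentry + 2·y_assembly = 12.
→ y_carpentry = 6 and y_assembly = 3.
Δz = y_carpentry·Δb = 6 × (-3) = -18, so new z* = 570 − 18 = 552.

552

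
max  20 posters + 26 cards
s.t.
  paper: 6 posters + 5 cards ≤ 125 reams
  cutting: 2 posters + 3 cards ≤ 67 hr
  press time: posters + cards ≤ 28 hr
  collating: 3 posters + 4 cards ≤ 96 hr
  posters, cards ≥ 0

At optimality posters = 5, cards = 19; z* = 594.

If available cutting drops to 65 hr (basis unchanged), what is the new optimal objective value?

Check each constraint at x*: paper 125/125 (tight); cutting 67/67 (tight); press time 24/28 (slack 4); collating 91/96 (slack 5).
By complementary slackness, y = 0 for the non-binding constraints.
The binding rows give the dual system: 6·y_paper + 2·y_cutting = 20 and 5·y_paper + 3·y_cutting = 26.
This yields shadow prices y_paper = 1, y_cutting = 7.
Δz = y_cutting·Δb = 7 × (-2) = -14, so new z* = 594 − 14 = 580.

580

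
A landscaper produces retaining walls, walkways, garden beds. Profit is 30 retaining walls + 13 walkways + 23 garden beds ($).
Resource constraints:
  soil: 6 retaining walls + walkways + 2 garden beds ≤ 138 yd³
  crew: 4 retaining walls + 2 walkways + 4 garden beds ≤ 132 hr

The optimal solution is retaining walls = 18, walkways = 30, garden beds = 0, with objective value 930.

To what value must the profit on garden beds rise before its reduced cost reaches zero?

At the optimum: soil uses 138 of 138 (binding); crew uses 132 of 132 (binding).
Dual feasibility on the basic columns requires 6·y_soil + 4·y_crew = 30, 1·y_soil + 2·y_crew = 13.
Solving: y_soil = 1, y_crew = 6.
garden beds enters the basis when its profit ≥ yᵀa₃ = 1·2 + 6·4 = 26.

26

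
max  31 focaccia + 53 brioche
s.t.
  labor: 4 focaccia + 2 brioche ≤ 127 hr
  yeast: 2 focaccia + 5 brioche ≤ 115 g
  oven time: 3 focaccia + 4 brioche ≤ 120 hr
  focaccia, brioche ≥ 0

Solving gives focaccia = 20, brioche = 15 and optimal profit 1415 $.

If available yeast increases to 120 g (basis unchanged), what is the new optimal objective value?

1440

Binding: yeast and oven time. Non-binding: labor (17 unused).
By complementary slackness, y = 0 for the non-binding constraint.
From A_Bᵀ y = c: 2·y_yeast + 3·y_oven time = 31; 5·y_yeast + 4·y_oven time = 53.
This yields shadow prices y_yeast = 5, y_oven time = 7.
Δz = y_yeast·Δb = 5 × (5) = 25, so new z* = 1415 + 25 = 1440.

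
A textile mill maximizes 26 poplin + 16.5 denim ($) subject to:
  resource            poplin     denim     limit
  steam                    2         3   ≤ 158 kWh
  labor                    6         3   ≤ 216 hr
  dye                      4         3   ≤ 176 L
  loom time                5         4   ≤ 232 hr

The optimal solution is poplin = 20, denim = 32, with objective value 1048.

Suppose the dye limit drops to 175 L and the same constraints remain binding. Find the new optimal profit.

Binding: labor and dye. Non-binding: steam (22 unused), loom time (4 unused).
Since steam, loom time are not tight, their duals are 0.
Dual feasibility on the basic columns requires 6·y_labor + 4·y_dye = 26, 3·y_labor + 3·y_dye = 16.5.
This yields shadow prices y_labor = 2, y_dye = 3.5.
Δz = y_dye·Δb = 3.5 × (-1) = -3.5, so new z* = 1048 − 3.5 = 1044.5.

1044.5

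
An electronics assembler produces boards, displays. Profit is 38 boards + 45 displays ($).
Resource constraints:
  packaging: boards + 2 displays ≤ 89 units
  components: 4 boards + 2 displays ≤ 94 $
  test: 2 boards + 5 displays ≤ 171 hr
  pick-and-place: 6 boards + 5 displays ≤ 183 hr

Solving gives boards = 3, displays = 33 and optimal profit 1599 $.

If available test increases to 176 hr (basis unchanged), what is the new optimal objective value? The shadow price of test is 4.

Δb = 5, so new z* = 1599 + (4)·(5) = 1599 + 20 = 1619.

1619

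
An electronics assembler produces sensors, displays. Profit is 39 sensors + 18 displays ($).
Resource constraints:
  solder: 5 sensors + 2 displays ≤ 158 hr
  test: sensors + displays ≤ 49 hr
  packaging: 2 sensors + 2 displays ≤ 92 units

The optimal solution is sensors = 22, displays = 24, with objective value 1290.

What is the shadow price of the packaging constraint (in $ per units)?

Binding: solder and packaging. Non-binding: test (3 unused).
Slack constraints have shadow price 0 (complementary slackness).
The binding rows give the dual system: 5·y_solder + 2·y_packaging = 39 and 2·y_solder + 2·y_packaging = 18.
Solving: y_solder = 7, y_packaging = 2.
Shadow price of packaging = 2.

2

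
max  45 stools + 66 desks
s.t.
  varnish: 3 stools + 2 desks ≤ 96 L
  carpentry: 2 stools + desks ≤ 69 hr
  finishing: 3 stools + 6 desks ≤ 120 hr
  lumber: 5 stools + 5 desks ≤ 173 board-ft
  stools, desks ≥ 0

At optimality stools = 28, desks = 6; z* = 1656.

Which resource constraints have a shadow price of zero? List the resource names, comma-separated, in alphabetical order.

varnish: 96/96 (binding)
carpentry: 62/69 (slack 7)
finishing: 120/120 (binding)
lumber: 170/173 (slack 3)
By complementary slackness, a constraint with positive slack has shadow price 0 → carpentry, lumber.

carpentry, lumber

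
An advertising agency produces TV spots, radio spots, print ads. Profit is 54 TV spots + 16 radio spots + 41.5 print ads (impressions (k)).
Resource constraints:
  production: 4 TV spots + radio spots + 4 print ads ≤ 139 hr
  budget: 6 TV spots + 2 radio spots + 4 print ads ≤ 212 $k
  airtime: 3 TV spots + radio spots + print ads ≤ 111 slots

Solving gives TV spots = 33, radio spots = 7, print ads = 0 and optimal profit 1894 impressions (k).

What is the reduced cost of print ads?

-2.5

Binding: production and budget. Non-binding: airtime (5 unused).
By complementary slackness, y = 0 for the non-binding constraint.
The binding rows give the dual system: 4·y_production + 6·y_budget = 54 and 1·y_production + 2·y_budget = 16.
This yields shadow prices y_production = 6, y_budget = 5.
Reduced cost of print ads: c₃ − yᵀa₃ = 41.5 − (6·4 + 5·4) = 41.5 − 44 = -2.5.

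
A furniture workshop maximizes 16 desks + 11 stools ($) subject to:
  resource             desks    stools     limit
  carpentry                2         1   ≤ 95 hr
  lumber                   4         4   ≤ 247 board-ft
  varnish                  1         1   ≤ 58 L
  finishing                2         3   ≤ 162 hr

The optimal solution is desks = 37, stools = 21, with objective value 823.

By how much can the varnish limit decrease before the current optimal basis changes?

Binding constraints: carpentry, varnish. The basis is B = [[2,1],[1,1]] with det 1.
Per unit decrease in varnish, x* moves by d = (1, -2).
The basis stays optimal until stools reaches 0; allowable decrease = 10.5 L.

10.5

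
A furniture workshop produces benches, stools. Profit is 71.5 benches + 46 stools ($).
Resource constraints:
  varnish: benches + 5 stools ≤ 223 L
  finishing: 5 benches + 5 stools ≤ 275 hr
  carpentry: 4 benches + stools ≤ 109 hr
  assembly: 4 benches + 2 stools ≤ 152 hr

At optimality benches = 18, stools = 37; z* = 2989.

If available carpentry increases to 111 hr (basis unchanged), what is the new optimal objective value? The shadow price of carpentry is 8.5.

Δb = 2, so new z* = 2989 + (8.5)·(2) = 2989 + 17 = 3006.

3006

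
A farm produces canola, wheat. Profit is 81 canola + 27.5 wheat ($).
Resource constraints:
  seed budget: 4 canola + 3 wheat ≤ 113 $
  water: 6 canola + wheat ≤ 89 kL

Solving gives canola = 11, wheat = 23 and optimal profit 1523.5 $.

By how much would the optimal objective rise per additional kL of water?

At the optimum: seed budget uses 113 of 113 (binding); water uses 89 of 89 (binding).
From A_Bᵀ y = c: 4·y_seed budget + 6·y_water = 81; 3·y_seed budget + 1·y_water = 27.5.
Solving: y_seed budget = 6, y_water = 9.5.
Shadow price of water = 9.5.

9.5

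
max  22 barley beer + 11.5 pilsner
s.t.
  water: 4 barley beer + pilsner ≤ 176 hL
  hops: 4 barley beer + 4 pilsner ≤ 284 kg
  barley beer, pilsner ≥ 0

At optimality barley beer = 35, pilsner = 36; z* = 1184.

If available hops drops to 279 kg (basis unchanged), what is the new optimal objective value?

1174

At the optimum: water uses 176 of 176 (binding); hops uses 284 of 284 (binding).
Dual feasibility on the basic columns requires 4·y_water + 4·y_hops = 22, 1·y_water + 4·y_hops = 11.5.
Solving: y_water = 3.5, y_hops = 2.
Δz = y_hops·Δb = 2 × (-5) = -10, so new z* = 1184 − 10 = 1174.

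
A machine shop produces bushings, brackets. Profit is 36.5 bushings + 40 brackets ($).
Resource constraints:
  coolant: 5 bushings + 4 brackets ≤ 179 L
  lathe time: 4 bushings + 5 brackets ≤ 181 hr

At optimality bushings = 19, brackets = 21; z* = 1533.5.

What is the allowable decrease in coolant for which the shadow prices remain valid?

34.2

Binding constraints: coolant, lathe time. The basis is B = [[5,4],[4,5]] with det 9.
Per unit decrease in coolant, x* moves by d = (-0.5556, 0.4444).
The basis stays optimal until bushings reaches 0; allowable decrease = 34.2 L.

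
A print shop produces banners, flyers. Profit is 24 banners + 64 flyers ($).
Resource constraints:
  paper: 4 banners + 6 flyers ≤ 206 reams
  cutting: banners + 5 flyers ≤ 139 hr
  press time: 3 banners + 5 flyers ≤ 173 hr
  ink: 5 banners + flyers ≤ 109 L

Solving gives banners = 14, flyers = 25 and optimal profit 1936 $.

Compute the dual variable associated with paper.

4

Check each constraint at x*: paper 206/206 (tight); cutting 139/139 (tight); press time 167/173 (slack 6); ink 95/109 (slack 14).
Slack constraints have shadow price 0 (complementary slackness).
Dual feasibility on the basic columns requires 4·y_paper + 1·y_cutting = 24, 6·y_paper + 5·y_cutting = 64.
→ y_paper = 4 and y_cutting = 8.
Shadow price of paper = 4.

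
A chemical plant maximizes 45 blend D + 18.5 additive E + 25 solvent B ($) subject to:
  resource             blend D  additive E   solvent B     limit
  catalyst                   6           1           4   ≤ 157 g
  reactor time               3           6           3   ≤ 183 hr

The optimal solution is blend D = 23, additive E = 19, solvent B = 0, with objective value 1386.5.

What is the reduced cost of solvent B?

-7

At the optimum: catalyst uses 157 of 157 (binding); reactor time uses 183 of 183 (binding).
The binding rows give the dual system: 6·y_catalyst + 3·y_reactor time = 45 and 1·y_catalyst + 6·y_reactor time = 18.5.
This yields shadow prices y_catalyst = 6.5, y_reactor time = 2.
Reduced cost of solvent B: c₃ − yᵀa₃ = 25 − (6.5·4 + 2·3) = 25 − 32 = -7.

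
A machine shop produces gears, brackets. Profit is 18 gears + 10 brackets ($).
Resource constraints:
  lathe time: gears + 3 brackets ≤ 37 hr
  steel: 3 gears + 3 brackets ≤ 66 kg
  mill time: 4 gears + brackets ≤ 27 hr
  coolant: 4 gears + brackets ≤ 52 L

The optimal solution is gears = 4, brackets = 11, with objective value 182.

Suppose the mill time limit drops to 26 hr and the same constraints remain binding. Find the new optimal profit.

178

Check each constraint at x*: lathe time 37/37 (tight); steel 45/66 (slack 21); mill time 27/27 (tight); coolant 27/52 (slack 25).
Slack constraints have shadow price 0 (complementary slackness).
The binding rows give the dual system: 1·y_lathe time + 4·y_mill time = 18 and 3·y_lathe time + 1·y_mill time = 10.
→ y_lathe time = 2 and y_mill time = 4.
Δz = y_mill time·Δb = 4 × (-1) = -4, so new z* = 182 − 4 = 178.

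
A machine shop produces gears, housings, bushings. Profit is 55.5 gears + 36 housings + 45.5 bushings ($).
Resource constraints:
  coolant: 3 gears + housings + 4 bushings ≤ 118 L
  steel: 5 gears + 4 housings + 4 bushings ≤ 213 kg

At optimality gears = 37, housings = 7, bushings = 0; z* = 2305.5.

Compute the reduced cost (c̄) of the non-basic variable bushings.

At the optimum: coolant uses 118 of 118 (binding); steel uses 213 of 213 (binding).
Dual feasibility on the basic columns requires 3·y_coolant + 5·y_steel = 55.5, 1·y_coolant + 4·y_steel = 36.
This yields shadow prices y_coolant = 6, y_steel = 7.5.
Reduced cost of bushings: c₃ − yᵀa₃ = 45.5 − (6·4 + 7.5·4) = 45.5 − 54 = -8.5.

-8.5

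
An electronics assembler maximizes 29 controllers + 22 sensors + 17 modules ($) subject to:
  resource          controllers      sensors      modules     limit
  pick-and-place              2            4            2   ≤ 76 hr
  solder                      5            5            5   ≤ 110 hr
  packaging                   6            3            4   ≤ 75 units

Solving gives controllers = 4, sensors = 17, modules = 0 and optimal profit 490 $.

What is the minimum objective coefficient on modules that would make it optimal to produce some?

Binding: pick-and-place and packaging. Non-binding: solder (5 unused).
Since solder is not tight, its dual is 0.
Dual feasibility on the basic columns requires 2·y_pick-and-place + 6·y_packaging = 29, 4·y_pick-and-place + 3·y_packaging = 22.
→ y_pick-and-place = 2.5 and y_packaging = 4.
modules enters the basis when its profit ≥ yᵀa₃ = 2.5·2 + 4·4 = 21.

21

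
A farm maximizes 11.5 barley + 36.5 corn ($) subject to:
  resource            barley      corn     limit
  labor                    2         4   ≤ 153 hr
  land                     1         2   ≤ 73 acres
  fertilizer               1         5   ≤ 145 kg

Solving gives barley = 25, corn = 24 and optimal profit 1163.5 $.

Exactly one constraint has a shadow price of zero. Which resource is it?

labor: 146/153 (slack 7)
land: 73/73 (binding)
fertilizer: 145/145 (binding)
By complementary slackness, a constraint with positive slack has shadow price 0 → labor.

labor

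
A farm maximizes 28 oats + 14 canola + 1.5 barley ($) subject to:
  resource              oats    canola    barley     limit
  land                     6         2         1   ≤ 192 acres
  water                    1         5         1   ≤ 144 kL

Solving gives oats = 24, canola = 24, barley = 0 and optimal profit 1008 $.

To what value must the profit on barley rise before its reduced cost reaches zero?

5.5

Both land and water are binding at x*.
The binding rows give the dual system: 6·y_land + 1·y_water = 28 and 2·y_land + 5·y_water = 14.
This yields shadow prices y_land = 4.5, y_water = 1.
barley enters the basis when its profit ≥ yᵀa₃ = 4.5·1 + 1·1 = 5.5.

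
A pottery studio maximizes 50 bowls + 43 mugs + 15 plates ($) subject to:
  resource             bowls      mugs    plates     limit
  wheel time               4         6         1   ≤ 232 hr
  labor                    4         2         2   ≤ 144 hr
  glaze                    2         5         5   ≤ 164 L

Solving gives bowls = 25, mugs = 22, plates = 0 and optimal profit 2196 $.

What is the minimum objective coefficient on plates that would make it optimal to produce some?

20.5

At the optimum: wheel time uses 232 of 232 (binding); labor uses 144 of 144 (binding); glaze uses 160 of 164 (slack = 4).
By complementary slackness, y = 0 for the non-binding constraint.
The binding rows give the dual system: 4·y_wheel time + 4·y_labor = 50 and 6·y_wheel time + 2·y_labor = 43.
This yields shadow prices y_wheel time = 4.5, y_labor = 8.
plates enters the basis when its profit ≥ yᵀa₃ = 4.5·1 + 8·2 = 20.5.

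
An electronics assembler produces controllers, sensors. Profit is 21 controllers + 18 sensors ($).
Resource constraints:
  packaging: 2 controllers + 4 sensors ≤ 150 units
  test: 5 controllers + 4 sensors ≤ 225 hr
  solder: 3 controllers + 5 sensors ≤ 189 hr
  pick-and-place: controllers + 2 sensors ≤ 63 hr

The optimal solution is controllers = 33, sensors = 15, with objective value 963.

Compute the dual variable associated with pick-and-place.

Check each constraint at x*: packaging 126/150 (slack 24); test 225/225 (tight); solder 174/189 (slack 15); pick-and-place 63/63 (tight).
By complementary slackness, y = 0 for the non-binding constraints.
Dual feasibility on the basic columns requires 5·y_test + 1·y_pick-and-place = 21, 4·y_test + 2·y_pick-and-place = 18.
Solving: y_test = 4, y_pick-and-place = 1.
Shadow price of pick-and-place = 1.

1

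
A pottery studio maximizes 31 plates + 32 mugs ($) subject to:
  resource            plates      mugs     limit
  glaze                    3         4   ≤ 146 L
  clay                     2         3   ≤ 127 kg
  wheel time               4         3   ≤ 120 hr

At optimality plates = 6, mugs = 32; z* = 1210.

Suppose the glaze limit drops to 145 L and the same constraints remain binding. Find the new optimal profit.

Check each constraint at x*: glaze 146/146 (tight); clay 108/127 (slack 19); wheel time 120/120 (tight).
By complementary slackness, y = 0 for the non-binding constraint.
From A_Bᵀ y = c: 3·y_glaze + 4·y_wheel time = 31; 4·y_glaze + 3·y_wheel time = 32.
Solving: y_glaze = 5, y_wheel time = 4.
Δz = y_glaze·Δb = 5 × (-1) = -5, so new z* = 1210 − 5 = 1205.

1205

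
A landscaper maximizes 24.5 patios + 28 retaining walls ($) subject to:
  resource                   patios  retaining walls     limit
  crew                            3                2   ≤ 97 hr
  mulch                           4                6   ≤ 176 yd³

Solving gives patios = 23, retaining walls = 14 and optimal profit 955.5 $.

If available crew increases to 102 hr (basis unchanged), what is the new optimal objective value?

Check each constraint at x*: crew 97/97 (tight); mulch 176/176 (tight).
Dual feasibility on the basic columns requires 3·y_crew + 4·y_mulch = 24.5, 2·y_crew + 6·y_mulch = 28.
This yields shadow prices y_crew = 3.5, y_mulch = 3.5.
Δz = y_crew·Δb = 3.5 × (5) = 17.5, so new z* = 955.5 + 17.5 = 973.

973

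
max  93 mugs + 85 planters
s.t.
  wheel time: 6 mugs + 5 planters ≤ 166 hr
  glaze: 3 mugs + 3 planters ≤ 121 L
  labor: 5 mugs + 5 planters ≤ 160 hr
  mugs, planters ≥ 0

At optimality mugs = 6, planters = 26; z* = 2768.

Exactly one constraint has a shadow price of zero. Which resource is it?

glaze

wheel time: 166/166 (binding)
glaze: 96/121 (slack 25)
labor: 160/160 (binding)
By complementary slackness, a constraint with positive slack has shadow price 0 → glaze.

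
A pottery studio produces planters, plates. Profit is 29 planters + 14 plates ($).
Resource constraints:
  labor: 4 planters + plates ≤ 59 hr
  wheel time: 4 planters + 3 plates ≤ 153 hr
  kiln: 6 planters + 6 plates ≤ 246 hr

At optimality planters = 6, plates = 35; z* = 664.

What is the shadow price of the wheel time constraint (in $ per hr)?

At the optimum: labor uses 59 of 59 (binding); wheel time uses 129 of 153 (slack = 24); kiln uses 246 of 246 (binding).
By complementary slackness, y = 0 for the non-binding constraint.
From A_Bᵀ y = c: 4·y_labor + 6·y_kiln = 29; 1·y_labor + 6·y_kiln = 14.
Solving: y_labor = 5, y_kiln = 1.5.
Shadow price of wheel time = 0.

0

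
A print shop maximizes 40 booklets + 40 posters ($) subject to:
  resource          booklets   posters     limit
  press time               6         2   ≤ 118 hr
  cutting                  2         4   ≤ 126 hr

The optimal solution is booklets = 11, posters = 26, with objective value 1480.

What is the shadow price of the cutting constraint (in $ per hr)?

8

At the optimum: press time uses 118 of 118 (binding); cutting uses 126 of 126 (binding).
From A_Bᵀ y = c: 6·y_press time + 2·y_cutting = 40; 2·y_press time + 4·y_cutting = 40.
This yields shadow prices y_press time = 4, y_cutting = 8.
Shadow price of cutting = 8.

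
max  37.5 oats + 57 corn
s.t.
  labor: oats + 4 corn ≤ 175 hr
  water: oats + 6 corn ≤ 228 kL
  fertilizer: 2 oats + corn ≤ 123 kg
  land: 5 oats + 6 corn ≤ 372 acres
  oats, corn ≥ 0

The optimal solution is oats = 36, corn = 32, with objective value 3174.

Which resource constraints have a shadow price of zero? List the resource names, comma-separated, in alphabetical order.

labor: 164/175 (slack 11)
water: 228/228 (binding)
fertilizer: 104/123 (slack 19)
land: 372/372 (binding)
By complementary slackness, a constraint with positive slack has shadow price 0 → fertilizer, labor.

fertilizer, labor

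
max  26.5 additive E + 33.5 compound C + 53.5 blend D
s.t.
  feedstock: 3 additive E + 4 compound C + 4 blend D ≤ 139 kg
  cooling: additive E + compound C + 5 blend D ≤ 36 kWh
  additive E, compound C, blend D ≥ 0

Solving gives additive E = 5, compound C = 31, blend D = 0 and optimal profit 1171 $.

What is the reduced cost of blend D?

Both feedstock and cooling are binding at x*.
Dual feasibility on the basic columns requires 3·y_feedstock + 1·y_cooling = 26.5, 4·y_feedstock + 1·y_cooling = 33.5.
→ y_feedstock = 7 and y_cooling = 5.5.
Reduced cost of blend D: c₃ − yᵀa₃ = 53.5 − (7·4 + 5.5·5) = 53.5 − 55.5 = -2.

-2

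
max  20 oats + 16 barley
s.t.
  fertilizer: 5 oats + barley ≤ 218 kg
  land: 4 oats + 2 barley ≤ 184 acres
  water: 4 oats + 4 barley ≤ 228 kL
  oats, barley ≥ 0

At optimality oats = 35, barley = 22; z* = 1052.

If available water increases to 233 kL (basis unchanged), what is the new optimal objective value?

1067

Binding: land and water. Non-binding: fertilizer (21 unused).
By complementary slackness, y = 0 for the non-binding constraint.
Dual feasibility on the basic columns requires 4·y_land + 4·y_water = 20, 2·y_land + 4·y_water = 16.
Solving: y_land = 2, y_water = 3.
Δz = y_water·Δb = 3 × (5) = 15, so new z* = 1052 + 15 = 1067.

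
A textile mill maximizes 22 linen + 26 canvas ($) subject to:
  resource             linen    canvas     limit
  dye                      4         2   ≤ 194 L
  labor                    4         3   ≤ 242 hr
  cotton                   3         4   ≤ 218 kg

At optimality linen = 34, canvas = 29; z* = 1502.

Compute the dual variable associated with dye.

1

Check each constraint at x*: dye 194/194 (tight); labor 223/242 (slack 19); cotton 218/218 (tight).
Slack constraints have shadow price 0 (complementary slackness).
Dual feasibility on the basic columns requires 4·y_dye + 3·y_cotton = 22, 2·y_dye + 4·y_cotton = 26.
This yields shadow prices y_dye = 1, y_cotton = 6.
Shadow price of dye = 1.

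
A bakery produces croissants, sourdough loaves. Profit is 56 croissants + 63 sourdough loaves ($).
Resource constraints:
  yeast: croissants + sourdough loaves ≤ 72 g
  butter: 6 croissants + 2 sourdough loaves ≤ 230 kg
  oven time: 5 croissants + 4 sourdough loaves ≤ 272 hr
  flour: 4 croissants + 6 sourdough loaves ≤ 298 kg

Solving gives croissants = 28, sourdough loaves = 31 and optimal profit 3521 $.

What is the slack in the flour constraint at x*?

flour used = 4·28 + 6·31 = 298; slack = 298 − 298 = 0.

0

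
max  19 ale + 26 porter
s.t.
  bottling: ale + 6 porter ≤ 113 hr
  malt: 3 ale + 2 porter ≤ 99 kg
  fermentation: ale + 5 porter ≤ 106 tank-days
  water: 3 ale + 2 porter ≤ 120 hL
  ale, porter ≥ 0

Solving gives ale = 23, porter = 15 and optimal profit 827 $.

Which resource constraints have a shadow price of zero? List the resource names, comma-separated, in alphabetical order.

fermentation, water

bottling: 113/113 (binding)
malt: 99/99 (binding)
fermentation: 98/106 (slack 8)
water: 99/120 (slack 21)
By complementary slackness, a constraint with positive slack has shadow price 0 → fermentation, water.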